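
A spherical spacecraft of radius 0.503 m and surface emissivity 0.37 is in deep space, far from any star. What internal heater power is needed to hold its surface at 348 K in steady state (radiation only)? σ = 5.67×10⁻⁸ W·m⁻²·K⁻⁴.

P = εσ·4πr²·T⁴.
4πr² = 3.179 m²; T⁴ = 1.467×10¹⁰ K⁴.
P = 0.37·5.67×10⁻⁸·3.179·1.467×10¹⁰.

P ≈ 978 W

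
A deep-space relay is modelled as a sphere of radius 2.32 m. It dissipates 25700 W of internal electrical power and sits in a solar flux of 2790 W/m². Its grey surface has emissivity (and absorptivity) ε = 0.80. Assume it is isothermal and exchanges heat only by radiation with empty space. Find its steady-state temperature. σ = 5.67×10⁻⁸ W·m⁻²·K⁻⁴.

At steady state, absorbed solar power + internal power = radiated power.
Absorbed: α·S·A_cross = 0.80·2790·16.91 = 37740 W (cross-section πr²).
Total input = 37740 + 25700 = 63440 W.
Radiated: εσ·A_surf·T⁴ with A_surf = 4πr² = 67.64 m².
T⁴ = 63440/(0.80·5.67×10⁻⁸·67.64) = 2.068×10¹⁰ K⁴.

T ≈ 379 K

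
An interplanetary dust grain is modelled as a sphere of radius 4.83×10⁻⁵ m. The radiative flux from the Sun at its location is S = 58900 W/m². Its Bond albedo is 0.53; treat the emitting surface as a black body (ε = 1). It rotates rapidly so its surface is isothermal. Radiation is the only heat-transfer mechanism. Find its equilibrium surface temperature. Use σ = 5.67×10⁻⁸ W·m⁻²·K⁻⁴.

At equilibrium, absorbed power = emitted power.
Absorbing cross-section = πr² = 7.329×10⁻⁹ m²; emitting surface = 4πr² = 2.932×10⁻⁸ m² (ratio 4).
(1−a)S·A_cross = εσ·A_surf·T⁴  ⇒  T⁴ = (1−a)S/(4σ).
T⁴ = 0.470·58900/(4·5.67×10⁻⁸) = 1.221×10¹¹ K⁴.
T = (1.221×10¹¹)^(1/4).

T ≈ 591 K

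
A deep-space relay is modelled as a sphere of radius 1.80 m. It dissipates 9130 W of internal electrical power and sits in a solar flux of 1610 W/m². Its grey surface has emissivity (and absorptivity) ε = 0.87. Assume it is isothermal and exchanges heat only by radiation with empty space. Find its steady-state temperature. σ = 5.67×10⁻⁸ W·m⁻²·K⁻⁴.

At steady state, absorbed solar power + internal power = radiated power.
Absorbed: α·S·A_cross = 0.87·1610·10.18 = 14260 W (cross-section πr²).
Total input = 14260 + 9130 = 23390 W.
Radiated: εσ·A_surf·T⁴ with A_surf = 4πr² = 40.72 m².
T⁴ = 23390/(0.87·5.67×10⁻⁸·40.72) = 1.164×10¹⁰ K⁴.

T ≈ 328 K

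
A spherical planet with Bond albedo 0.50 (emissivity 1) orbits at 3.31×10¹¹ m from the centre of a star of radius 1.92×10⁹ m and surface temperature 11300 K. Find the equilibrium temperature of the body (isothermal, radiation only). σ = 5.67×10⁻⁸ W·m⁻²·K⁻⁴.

The star's surface emits σT_*⁴; at distance d the flux is S = σT_*⁴(R_*/d)².
S = 5.67×10⁻⁸·(11300)⁴·(1.92×10⁹/3.31×10¹¹)² = 31110 W/m².
For an isothermal sphere T⁴ = (1−a)S/(4σ) = 6.858×10¹⁰ K⁴.

T ≈ 512 K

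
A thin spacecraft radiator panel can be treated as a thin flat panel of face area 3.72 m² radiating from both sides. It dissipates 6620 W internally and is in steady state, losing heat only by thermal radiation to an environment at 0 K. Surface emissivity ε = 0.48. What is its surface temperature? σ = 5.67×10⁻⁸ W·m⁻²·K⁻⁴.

Steady state: internal power = radiated power, P = εσA T⁴.
Radiating area A = 2·3.72 = 7.440 m².
T⁴ = P/(εσA) = 6620/(0.48·5.67×10⁻⁸·7.440) = 3.269×10¹⁰ K⁴.
T = (3.269×10¹⁰)^(1/4).

T ≈ 425 K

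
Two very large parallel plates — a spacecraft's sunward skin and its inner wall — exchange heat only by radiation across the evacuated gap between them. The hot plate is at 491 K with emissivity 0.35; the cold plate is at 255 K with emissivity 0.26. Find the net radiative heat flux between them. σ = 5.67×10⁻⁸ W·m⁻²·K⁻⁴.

q ≈ 536 W/m²

For two infinite grey parallel plates, q = σ(T₁⁴ − T₂⁴)/(1/ε₁ + 1/ε₂ − 1).
T₁⁴ − T₂⁴ = 5.812×10¹⁰ − 4.228×10⁹ = 5.389×10¹⁰ K⁴.
1/ε₁ + 1/ε₂ − 1 = 2.857 + 3.846 − 1 = 5.703.
q = 5.67×10⁻⁸ × 5.389×10¹⁰ / 5.703.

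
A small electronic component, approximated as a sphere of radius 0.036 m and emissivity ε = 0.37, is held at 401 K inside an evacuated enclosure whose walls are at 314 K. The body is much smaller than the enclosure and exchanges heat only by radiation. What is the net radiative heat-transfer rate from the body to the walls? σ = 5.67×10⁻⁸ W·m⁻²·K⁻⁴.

P_net ≈ 5.51 W

For a small grey body in a large enclosure: P_net = εσA(T_body⁴ − T_wall⁴).
A = 4πr² = 0.01629 m²; T_body⁴ − T_wall⁴ = 2.586×10¹⁰ − 9.721×10⁹ = 1.614×10¹⁰ K⁴.
|P_net| = 0.37·5.67×10⁻⁸·0.01629·1.614×10¹⁰.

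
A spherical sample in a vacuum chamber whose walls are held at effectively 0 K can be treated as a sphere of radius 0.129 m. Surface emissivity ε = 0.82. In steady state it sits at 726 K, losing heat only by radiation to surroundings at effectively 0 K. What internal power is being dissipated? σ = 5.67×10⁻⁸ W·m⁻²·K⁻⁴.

P ≈ 2700 W

Steady state: P = εσA T⁴.
A = 4πr² = 0.2091 m²; T⁴ = (726)⁴ = 2.778×10¹¹ K⁴.
P = 0.82 × 5.67×10⁻⁸ × 0.2091 × 2.778×10¹¹.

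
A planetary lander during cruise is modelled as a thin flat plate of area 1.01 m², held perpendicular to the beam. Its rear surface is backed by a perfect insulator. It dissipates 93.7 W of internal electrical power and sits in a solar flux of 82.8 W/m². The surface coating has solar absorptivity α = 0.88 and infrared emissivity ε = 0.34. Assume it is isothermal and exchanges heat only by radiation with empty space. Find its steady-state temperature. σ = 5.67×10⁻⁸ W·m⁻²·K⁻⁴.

T ≈ 304 K

At steady state, absorbed solar power + internal power = radiated power.
Absorbed: α·S·A_cross = 0.88·82.8·1.010 = 73.59 W (cross-section A).
Total input = 73.59 + 93.7 = 167.3 W.
Radiated: εσ·A_surf·T⁴ with A_surf = A = 1.010 m².
T⁴ = 167.3/(0.34·5.67×10⁻⁸·1.010) = 8.592×10⁹ K⁴.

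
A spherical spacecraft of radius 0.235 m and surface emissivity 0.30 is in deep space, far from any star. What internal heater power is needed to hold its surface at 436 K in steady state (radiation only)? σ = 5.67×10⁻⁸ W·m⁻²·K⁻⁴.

P ≈ 427 W

P = εσ·4πr²·T⁴.
4πr² = 0.6940 m²; T⁴ = 3.614×10¹⁰ K⁴.
P = 0.30·5.67×10⁻⁸·0.6940·3.614×10¹⁰.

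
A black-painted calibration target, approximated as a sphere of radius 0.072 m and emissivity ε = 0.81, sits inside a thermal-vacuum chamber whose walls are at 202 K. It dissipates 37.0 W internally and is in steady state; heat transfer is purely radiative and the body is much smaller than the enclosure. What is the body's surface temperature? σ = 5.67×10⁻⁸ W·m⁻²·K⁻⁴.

T ≈ 344 K

For a small grey body in a large enclosure, net radiated power = εσA(T⁴ − T_w⁴).
Steady state: P = εσA(T⁴ − T_w⁴) with A = 4πr² = 0.06514 m².
T⁴ = P/(εσA) + T_w⁴ = 37.0/(0.81·5.67×10⁻⁸·0.06514) + (202)⁴
    = 1.237×10¹⁰ + 1.665×10⁹ = 1.403×10¹⁰ K⁴.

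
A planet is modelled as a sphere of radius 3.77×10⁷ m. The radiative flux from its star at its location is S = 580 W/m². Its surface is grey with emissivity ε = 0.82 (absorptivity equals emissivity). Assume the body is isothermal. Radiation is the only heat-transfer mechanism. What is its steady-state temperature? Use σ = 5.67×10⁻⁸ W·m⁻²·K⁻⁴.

At equilibrium, absorbed power = emitted power.
Absorbing cross-section = πr² = 4.465×10¹⁵ m²; emitting surface = 4πr² = 1.786×10¹⁶ m² (ratio 4).
εS·A_cross = εσ·A_surf·T⁴  ⇒  T⁴ = S/(4σ)   (ε cancels).
T⁴ = 580/(4·5.67×10⁻⁸) = 2.557×10⁹ K⁴.
T = (2.557×10⁹)^(1/4).

T ≈ 225 K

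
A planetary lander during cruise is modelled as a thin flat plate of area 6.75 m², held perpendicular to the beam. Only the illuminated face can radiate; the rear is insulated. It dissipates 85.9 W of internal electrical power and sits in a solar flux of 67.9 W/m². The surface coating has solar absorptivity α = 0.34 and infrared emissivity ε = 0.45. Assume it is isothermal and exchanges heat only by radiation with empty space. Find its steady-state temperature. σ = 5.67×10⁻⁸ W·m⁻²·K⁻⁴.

At steady state, absorbed solar power + internal power = radiated power.
Absorbed: α·S·A_cross = 0.34·67.9·6.750 = 155.8 W (cross-section A).
Total input = 155.8 + 85.9 = 241.7 W.
Radiated: εσ·A_surf·T⁴ with A_surf = A = 6.750 m².
T⁴ = 241.7/(0.45·5.67×10⁻⁸·6.750) = 1.404×10⁹ K⁴.

T ≈ 194 K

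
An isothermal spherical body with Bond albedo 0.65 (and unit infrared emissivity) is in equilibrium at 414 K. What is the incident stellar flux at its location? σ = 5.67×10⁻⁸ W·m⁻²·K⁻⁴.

S ≈ 19000 W/m²

(1−a)S·πr² = σ·4πr²·T⁴ ⇒ S = 4σT⁴/(1−a).
S = 4·5.67×10⁻⁸·2.938×10¹⁰/0.350.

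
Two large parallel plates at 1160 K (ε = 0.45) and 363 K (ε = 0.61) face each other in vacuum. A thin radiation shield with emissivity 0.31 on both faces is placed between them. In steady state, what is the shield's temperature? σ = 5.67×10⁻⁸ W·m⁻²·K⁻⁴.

In steady state the net flux on the hot side equals that on the cold side.
σ(T₁⁴−T_s⁴)/D₁ = σ(T_s⁴−T₂⁴)/D₂, with D₁ = 1/ε₁+1/ε_s−1 = 4.448, D₂ = 1/ε_s+1/ε₂−1 = 3.865.
Solve for T_s⁴: T_s⁴ = (D₂·T₁⁴ + D₁·T₂⁴)/(D₁+D₂) = 8.511×10¹¹ K⁴.

T_s ≈ 961 K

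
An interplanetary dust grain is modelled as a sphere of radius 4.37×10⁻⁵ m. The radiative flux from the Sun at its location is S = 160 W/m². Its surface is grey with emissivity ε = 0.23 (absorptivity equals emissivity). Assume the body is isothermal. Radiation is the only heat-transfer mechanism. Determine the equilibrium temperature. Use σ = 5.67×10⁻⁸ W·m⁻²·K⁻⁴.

T ≈ 163 K

At equilibrium, absorbed power = emitted power.
Absorbing cross-section = πr² = 5.999×10⁻⁹ m²; emitting surface = 4πr² = 2.400×10⁻⁸ m² (ratio 4).
εS·A_cross = εσ·A_surf·T⁴  ⇒  T⁴ = S/(4σ)   (ε cancels).
T⁴ = 160/(4·5.67×10⁻⁸) = 7.055×10⁸ K⁴.
T = (7.055×10⁸)^(1/4).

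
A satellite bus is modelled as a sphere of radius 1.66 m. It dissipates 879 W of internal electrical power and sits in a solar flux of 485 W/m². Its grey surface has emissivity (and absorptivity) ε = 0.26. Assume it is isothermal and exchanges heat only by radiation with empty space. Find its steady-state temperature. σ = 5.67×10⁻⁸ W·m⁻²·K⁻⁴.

T ≈ 249 K

At steady state, absorbed solar power + internal power = radiated power.
Absorbed: α·S·A_cross = 0.26·485·8.657 = 1092 W (cross-section πr²).
Total input = 1092 + 879 = 1971 W.
Radiated: εσ·A_surf·T⁴ with A_surf = 4πr² = 34.63 m².
T⁴ = 1971/(0.26·5.67×10⁻⁸·34.63) = 3.860×10⁹ K⁴.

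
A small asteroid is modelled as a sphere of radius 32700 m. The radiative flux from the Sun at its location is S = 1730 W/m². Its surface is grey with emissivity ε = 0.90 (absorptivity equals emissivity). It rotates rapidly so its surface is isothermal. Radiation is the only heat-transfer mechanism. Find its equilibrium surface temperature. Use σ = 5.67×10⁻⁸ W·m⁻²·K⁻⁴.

At equilibrium, absorbed power = emitted power.
Absorbing cross-section = πr² = 3.359×10⁹ m²; emitting surface = 4πr² = 1.344×10¹⁰ m² (ratio 4).
εS·A_cross = εσ·A_surf·T⁴  ⇒  T⁴ = S/(4σ)   (ε cancels).
T⁴ = 1730/(4·5.67×10⁻⁸) = 7.628×10⁹ K⁴.
T = (7.628×10⁹)^(1/4).

T ≈ 296 K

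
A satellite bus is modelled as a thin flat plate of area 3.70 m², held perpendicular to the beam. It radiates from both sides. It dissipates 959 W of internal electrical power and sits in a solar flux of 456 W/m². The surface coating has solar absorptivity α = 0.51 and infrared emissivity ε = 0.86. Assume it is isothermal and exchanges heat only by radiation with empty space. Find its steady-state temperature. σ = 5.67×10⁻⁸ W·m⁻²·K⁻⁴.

T ≈ 266 K

At steady state, absorbed solar power + internal power = radiated power.
Absorbed: α·S·A_cross = 0.51·456·3.700 = 860.5 W (cross-section A).
Total input = 860.5 + 959 = 1819 W.
Radiated: εσ·A_surf·T⁴ with A_surf = 2A = 7.400 m².
T⁴ = 1819/(0.86·5.67×10⁻⁸·7.400) = 5.042×10⁹ K⁴.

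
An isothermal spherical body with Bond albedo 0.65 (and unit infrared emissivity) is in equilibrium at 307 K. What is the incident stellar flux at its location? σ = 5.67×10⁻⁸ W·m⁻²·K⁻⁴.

(1−a)S·πr² = σ·4πr²·T⁴ ⇒ S = 4σT⁴/(1−a).
S = 4·5.67×10⁻⁸·8.883×10⁹/0.350.

S ≈ 5760 W/m²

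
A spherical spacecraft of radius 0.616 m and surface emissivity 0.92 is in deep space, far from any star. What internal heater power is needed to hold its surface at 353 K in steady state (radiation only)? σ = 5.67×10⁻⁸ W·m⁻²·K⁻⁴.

P ≈ 3860 W

P = εσ·4πr²·T⁴.
4πr² = 4.768 m²; T⁴ = 1.553×10¹⁰ K⁴.
P = 0.92·5.67×10⁻⁸·4.768·1.553×10¹⁰.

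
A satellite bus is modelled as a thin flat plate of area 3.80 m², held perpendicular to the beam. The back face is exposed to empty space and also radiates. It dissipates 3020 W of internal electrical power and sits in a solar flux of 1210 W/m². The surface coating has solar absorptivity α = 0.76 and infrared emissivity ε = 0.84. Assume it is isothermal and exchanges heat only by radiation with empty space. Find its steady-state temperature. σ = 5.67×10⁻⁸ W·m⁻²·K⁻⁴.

T ≈ 366 K

At steady state, absorbed solar power + internal power = radiated power.
Absorbed: α·S·A_cross = 0.76·1210·3.800 = 3494 W (cross-section A).
Total input = 3494 + 3020 = 6514 W.
Radiated: εσ·A_surf·T⁴ with A_surf = 2A = 7.600 m².
T⁴ = 6514/(0.84·5.67×10⁻⁸·7.600) = 1.800×10¹⁰ K⁴.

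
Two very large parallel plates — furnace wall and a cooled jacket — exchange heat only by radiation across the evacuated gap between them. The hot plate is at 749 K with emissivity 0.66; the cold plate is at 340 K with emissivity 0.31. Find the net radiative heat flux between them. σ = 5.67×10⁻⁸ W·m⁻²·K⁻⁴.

For two infinite grey parallel plates, q = σ(T₁⁴ − T₂⁴)/(1/ε₁ + 1/ε₂ − 1).
T₁⁴ − T₂⁴ = 3.147×10¹¹ − 1.336×10¹⁰ = 3.014×10¹¹ K⁴.
1/ε₁ + 1/ε₂ − 1 = 1.515 + 3.226 − 1 = 3.741.
q = 5.67×10⁻⁸ × 3.014×10¹¹ / 3.741.

q ≈ 4570 W/m²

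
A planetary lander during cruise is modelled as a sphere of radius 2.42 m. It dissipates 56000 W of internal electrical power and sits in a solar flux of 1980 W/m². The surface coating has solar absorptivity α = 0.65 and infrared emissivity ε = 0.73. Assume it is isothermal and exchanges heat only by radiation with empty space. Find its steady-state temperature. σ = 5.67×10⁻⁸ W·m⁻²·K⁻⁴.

T ≈ 402 K

At steady state, absorbed solar power + internal power = radiated power.
Absorbed: α·S·A_cross = 0.65·1980·18.40 = 23680 W (cross-section πr²).
Total input = 23680 + 56000 = 79680 W.
Radiated: εσ·A_surf·T⁴ with A_surf = 4πr² = 73.59 m².
T⁴ = 79680/(0.73·5.67×10⁻⁸·73.59) = 2.616×10¹⁰ K⁴.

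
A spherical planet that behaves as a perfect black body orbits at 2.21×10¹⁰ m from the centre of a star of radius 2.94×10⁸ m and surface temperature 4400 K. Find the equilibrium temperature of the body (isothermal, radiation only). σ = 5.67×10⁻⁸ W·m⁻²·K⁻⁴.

The star's surface emits σT_*⁴; at distance d the flux is S = σT_*⁴(R_*/d)².
S = 5.67×10⁻⁸·(4400)⁴·(2.94×10⁸/2.21×10¹⁰)² = 3761 W/m².
For an isothermal sphere T⁴ = (1−a)S/(4σ) = 1.658×10¹⁰ K⁴.

T ≈ 359 K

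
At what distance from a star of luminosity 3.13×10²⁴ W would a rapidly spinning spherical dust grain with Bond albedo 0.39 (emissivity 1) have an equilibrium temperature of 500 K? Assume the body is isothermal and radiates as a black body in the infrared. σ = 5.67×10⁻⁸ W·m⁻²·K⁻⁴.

For an isothermal black-emitting sphere, (1−a)S·πr² = σ·4πr²·T⁴ ⇒ S = 4σT⁴/(1−a).
S = 4·5.67×10⁻⁸·(500)⁴/0.610 = 23240 W/m².
Flux falls as S = L/(4πd²), so d = √(L/(4πS)) = √(3.13×10²⁴/(4π·23240)).

d ≈ 3.27×10⁹ m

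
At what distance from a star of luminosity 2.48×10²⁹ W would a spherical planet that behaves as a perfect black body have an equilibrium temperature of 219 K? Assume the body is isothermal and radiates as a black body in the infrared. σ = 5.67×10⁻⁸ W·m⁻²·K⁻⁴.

d ≈ 6.15×10¹² m

For an isothermal black-emitting sphere, (1−a)S·πr² = σ·4πr²·T⁴ ⇒ S = 4σT⁴/(1−a).
S = 4·5.67×10⁻⁸·(219)⁴/1.00 = 521.7 W/m².
Flux falls as S = L/(4πd²), so d = √(L/(4πS)) = √(2.48×10²⁹/(4π·521.7)).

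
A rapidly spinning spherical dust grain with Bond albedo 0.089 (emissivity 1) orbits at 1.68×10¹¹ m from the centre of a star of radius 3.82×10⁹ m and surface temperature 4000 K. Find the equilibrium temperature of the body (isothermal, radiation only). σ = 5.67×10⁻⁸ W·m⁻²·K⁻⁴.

T ≈ 417 K

The star's surface emits σT_*⁴; at distance d the flux is S = σT_*⁴(R_*/d)².
S = 5.67×10⁻⁸·(4000)⁴·(3.82×10⁹/1.68×10¹¹)² = 7505 W/m².
For an isothermal sphere T⁴ = (1−a)S/(4σ) = 3.014×10¹⁰ K⁴.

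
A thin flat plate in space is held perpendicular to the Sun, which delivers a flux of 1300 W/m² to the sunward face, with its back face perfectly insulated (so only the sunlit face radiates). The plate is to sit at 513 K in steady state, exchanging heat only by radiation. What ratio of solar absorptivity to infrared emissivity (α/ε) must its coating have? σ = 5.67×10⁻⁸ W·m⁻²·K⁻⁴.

α/ε ≈ 3.02

Balance: αS·A = εσ·1A·T⁴ ⇒ α/ε = σT⁴/S.
α/ε = 5.67×10⁻⁸·(513)⁴/1300 = 5.67×10⁻⁸·6.926×10¹⁰/1300.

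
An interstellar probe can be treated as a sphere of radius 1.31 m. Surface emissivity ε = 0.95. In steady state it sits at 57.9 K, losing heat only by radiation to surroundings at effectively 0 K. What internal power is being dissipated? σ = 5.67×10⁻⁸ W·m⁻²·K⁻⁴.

P ≈ 13.1 W

Steady state: P = εσA T⁴.
A = 4πr² = 21.57 m²; T⁴ = (57.9)⁴ = 1.124×10⁷ K⁴.
P = 0.95 × 5.67×10⁻⁸ × 21.57 × 1.124×10⁷.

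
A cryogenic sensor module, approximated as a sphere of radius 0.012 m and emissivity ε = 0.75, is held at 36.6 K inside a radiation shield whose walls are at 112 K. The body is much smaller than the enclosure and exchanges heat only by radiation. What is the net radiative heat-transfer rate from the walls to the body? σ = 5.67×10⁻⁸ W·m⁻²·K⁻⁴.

For a small grey body in a large enclosure: P_net = εσA(T_body⁴ − T_wall⁴).
A = 4πr² = 0.001810 m²; T_body⁴ − T_wall⁴ = 1.794×10⁶ − 1.574×10⁸ = -1.556×10⁸ K⁴.
|P_net| = 0.75·5.67×10⁻⁸·0.001810·1.556×10⁸.

P_net ≈ 0.0120 W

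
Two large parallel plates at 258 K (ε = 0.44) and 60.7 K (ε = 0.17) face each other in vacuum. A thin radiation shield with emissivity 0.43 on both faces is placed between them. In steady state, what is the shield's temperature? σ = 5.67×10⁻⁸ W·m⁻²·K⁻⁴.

T_s ≈ 233 K

In steady state the net flux on the hot side equals that on the cold side.
σ(T₁⁴−T_s⁴)/D₁ = σ(T_s⁴−T₂⁴)/D₂, with D₁ = 1/ε₁+1/ε_s−1 = 3.598, D₂ = 1/ε_s+1/ε₂−1 = 7.208.
Solve for T_s⁴: T_s⁴ = (D₂·T₁⁴ + D₁·T₂⁴)/(D₁+D₂) = 2.960×10⁹ K⁴.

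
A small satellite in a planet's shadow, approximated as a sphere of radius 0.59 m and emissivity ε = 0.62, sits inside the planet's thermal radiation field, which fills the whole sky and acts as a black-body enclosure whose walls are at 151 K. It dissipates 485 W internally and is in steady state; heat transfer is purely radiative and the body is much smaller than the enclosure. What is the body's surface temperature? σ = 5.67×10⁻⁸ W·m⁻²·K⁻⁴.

T ≈ 246 K

For a small grey body in a large enclosure, net radiated power = εσA(T⁴ − T_w⁴).
Steady state: P = εσA(T⁴ − T_w⁴) with A = 4πr² = 4.374 m².
T⁴ = P/(εσA) + T_w⁴ = 485/(0.62·5.67×10⁻⁸·4.374) + (151)⁴
    = 3.154×10⁹ + 5.199×10⁸ = 3.674×10⁹ K⁴.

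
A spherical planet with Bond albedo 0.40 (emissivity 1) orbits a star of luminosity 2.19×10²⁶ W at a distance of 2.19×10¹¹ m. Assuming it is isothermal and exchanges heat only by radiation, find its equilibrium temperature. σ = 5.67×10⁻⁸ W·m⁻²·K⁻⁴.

First find the stellar flux at distance d: S = L/(4πd²) = 2.19×10²⁶/(4π·(2.19×10¹¹)²) = 363.4 W/m².
For an isothermal sphere, absorbed (1−a)S·πr² = emitted σ·4πr²·T⁴, so T⁴ = (1−a)S/(4σ).
T⁴ = 0.600·363.4/(4·5.67×10⁻⁸) = 9.613×10⁸ K⁴.

T ≈ 176 K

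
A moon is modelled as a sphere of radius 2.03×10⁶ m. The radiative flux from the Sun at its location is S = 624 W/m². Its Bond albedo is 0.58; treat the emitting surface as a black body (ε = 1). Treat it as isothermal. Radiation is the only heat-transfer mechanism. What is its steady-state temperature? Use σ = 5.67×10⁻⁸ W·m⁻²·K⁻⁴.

At equilibrium, absorbed power = emitted power.
Absorbing cross-section = πr² = 1.295×10¹³ m²; emitting surface = 4πr² = 5.178×10¹³ m² (ratio 4).
(1−a)S·A_cross = εσ·A_surf·T⁴  ⇒  T⁴ = (1−a)S/(4σ).
T⁴ = 0.420·624/(4·5.67×10⁻⁸) = 1.156×10⁹ K⁴.
T = (1.156×10⁹)^(1/4).

T ≈ 184 K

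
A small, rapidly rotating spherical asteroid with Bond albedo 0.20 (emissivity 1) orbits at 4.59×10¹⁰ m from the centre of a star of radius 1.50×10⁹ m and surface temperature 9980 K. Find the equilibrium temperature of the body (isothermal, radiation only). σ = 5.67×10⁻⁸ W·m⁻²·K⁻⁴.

The star's surface emits σT_*⁴; at distance d the flux is S = σT_*⁴(R_*/d)².
S = 5.67×10⁻⁸·(9980)⁴·(1.50×10⁹/4.59×10¹⁰)² = 6.007×10⁵ W/m².
For an isothermal sphere T⁴ = (1−a)S/(4σ) = 2.119×10¹² K⁴.

T ≈ 1210 K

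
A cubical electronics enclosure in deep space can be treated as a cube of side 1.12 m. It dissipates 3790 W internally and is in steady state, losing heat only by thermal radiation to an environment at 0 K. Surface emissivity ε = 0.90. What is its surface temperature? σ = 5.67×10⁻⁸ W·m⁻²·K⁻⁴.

Steady state: internal power = radiated power, P = εσA T⁴.
Radiating area A = 6L² = 7.526 m².
T⁴ = P/(εσA) = 3790/(0.90·5.67×10⁻⁸·7.526) = 9.868×10⁹ K⁴.
T = (9.868×10⁹)^(1/4).

T ≈ 315 K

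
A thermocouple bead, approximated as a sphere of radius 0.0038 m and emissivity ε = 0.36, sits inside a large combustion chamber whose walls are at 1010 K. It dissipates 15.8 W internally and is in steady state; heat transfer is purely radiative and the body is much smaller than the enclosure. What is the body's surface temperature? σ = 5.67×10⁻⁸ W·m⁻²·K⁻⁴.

For a small grey body in a large enclosure, net radiated power = εσA(T⁴ − T_w⁴).
Steady state: P = εσA(T⁴ − T_w⁴) with A = 4πr² = 1.815×10⁻⁴ m².
T⁴ = P/(εσA) + T_w⁴ = 15.8/(0.36·5.67×10⁻⁸·1.815×10⁻⁴) + (1010)⁴
    = 4.266×10¹² + 1.041×10¹² = 5.306×10¹² K⁴.

T ≈ 1520 K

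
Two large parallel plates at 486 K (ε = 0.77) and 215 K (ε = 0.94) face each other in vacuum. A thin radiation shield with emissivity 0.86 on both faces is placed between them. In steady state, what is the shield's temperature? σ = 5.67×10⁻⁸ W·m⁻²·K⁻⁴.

T_s ≈ 404 K

In steady state the net flux on the hot side equals that on the cold side.
σ(T₁⁴−T_s⁴)/D₁ = σ(T_s⁴−T₂⁴)/D₂, with D₁ = 1/ε₁+1/ε_s−1 = 1.461, D₂ = 1/ε_s+1/ε₂−1 = 1.227.
Solve for T_s⁴: T_s⁴ = (D₂·T₁⁴ + D₁·T₂⁴)/(D₁+D₂) = 2.662×10¹⁰ K⁴.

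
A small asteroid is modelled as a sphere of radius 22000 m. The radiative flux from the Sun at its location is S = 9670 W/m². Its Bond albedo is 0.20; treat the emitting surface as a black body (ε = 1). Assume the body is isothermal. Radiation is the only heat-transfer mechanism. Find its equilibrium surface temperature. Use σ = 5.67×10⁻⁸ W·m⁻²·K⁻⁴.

At equilibrium, absorbed power = emitted power.
Absorbing cross-section = πr² = 1.521×10⁹ m²; emitting surface = 4πr² = 6.082×10⁹ m² (ratio 4).
(1−a)S·A_cross = εσ·A_surf·T⁴  ⇒  T⁴ = (1−a)S/(4σ).
T⁴ = 0.800·9670/(4·5.67×10⁻⁸) = 3.411×10¹⁰ K⁴.
T = (3.411×10¹⁰)^(1/4).

T ≈ 430 K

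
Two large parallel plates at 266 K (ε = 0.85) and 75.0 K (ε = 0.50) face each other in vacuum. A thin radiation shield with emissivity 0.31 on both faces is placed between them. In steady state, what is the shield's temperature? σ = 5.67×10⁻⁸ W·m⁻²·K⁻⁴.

T_s ≈ 230 K

In steady state the net flux on the hot side equals that on the cold side.
σ(T₁⁴−T_s⁴)/D₁ = σ(T_s⁴−T₂⁴)/D₂, with D₁ = 1/ε₁+1/ε_s−1 = 3.402, D₂ = 1/ε_s+1/ε₂−1 = 4.226.
Solve for T_s⁴: T_s⁴ = (D₂·T₁⁴ + D₁·T₂⁴)/(D₁+D₂) = 2.788×10⁹ K⁴.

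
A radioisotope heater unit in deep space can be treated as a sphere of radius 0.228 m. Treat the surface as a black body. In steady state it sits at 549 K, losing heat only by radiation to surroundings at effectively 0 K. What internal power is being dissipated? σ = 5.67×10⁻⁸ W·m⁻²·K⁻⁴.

P ≈ 3360 W

Steady state: P = εσA T⁴.
A = 4πr² = 0.6533 m²; T⁴ = (549)⁴ = 9.084×10¹⁰ K⁴.
P = 1.0 × 5.67×10⁻⁸ × 0.6533 × 9.084×10¹⁰.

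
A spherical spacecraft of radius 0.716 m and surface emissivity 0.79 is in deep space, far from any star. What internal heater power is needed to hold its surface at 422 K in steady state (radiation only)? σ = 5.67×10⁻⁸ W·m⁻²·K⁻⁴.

P ≈ 9150 W

P = εσ·4πr²·T⁴.
4πr² = 6.442 m²; T⁴ = 3.171×10¹⁰ K⁴.
P = 0.79·5.67×10⁻⁸·6.442·3.171×10¹⁰.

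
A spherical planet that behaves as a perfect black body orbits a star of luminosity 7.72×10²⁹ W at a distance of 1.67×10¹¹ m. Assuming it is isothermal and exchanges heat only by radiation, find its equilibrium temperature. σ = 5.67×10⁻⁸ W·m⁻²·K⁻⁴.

T ≈ 1770 K

First find the stellar flux at distance d: S = L/(4πd²) = 7.72×10²⁹/(4π·(1.67×10¹¹)²) = 2.203×10⁶ W/m².
For an isothermal sphere, absorbed (1−a)S·πr² = emitted σ·4πr²·T⁴, so T⁴ = (1−a)S/(4σ).
T⁴ = 1.00·2.203×10⁶/(4·5.67×10⁻⁸) = 9.713×10¹² K⁴.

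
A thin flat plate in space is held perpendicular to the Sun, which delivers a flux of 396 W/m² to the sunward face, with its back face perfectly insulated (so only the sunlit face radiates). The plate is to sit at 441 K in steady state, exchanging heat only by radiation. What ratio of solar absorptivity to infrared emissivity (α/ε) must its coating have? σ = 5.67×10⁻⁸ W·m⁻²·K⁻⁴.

Balance: αS·A = εσ·1A·T⁴ ⇒ α/ε = σT⁴/S.
α/ε = 5.67×10⁻⁸·(441)⁴/396 = 5.67×10⁻⁸·3.782×10¹⁰/396.

α/ε ≈ 5.42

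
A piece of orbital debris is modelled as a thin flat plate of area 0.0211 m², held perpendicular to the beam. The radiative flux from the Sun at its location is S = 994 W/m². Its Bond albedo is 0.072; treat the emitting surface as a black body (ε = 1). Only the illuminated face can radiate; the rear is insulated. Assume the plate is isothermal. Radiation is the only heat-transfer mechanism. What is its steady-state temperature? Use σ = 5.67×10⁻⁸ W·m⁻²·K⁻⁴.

At equilibrium, absorbed power = emitted power.
Absorbing cross-section = A = 0.02110 m²; emitting surface = A = 0.02110 m² (ratio 1).
(1−a)S·A_cross = εσ·A_surf·T⁴  ⇒  T⁴ = (1−a)S/(1σ).
T⁴ = 0.928·994/(1·5.67×10⁻⁸) = 1.627×10¹⁰ K⁴.
T = (1.627×10¹⁰)^(1/4).

T ≈ 357 K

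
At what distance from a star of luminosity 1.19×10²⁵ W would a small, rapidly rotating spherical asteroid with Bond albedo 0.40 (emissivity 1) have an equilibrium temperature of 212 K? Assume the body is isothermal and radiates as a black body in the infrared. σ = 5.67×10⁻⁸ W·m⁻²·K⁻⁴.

d ≈ 3.52×10¹⁰ m

For an isothermal black-emitting sphere, (1−a)S·πr² = σ·4πr²·T⁴ ⇒ S = 4σT⁴/(1−a).
S = 4·5.67×10⁻⁸·(212)⁴/0.600 = 763.5 W/m².
Flux falls as S = L/(4πd²), so d = √(L/(4πS)) = √(1.19×10²⁵/(4π·763.5)).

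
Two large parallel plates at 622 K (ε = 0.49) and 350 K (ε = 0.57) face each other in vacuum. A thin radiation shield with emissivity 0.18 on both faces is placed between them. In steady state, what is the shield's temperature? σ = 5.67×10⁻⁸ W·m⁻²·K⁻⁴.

In steady state the net flux on the hot side equals that on the cold side.
σ(T₁⁴−T_s⁴)/D₁ = σ(T_s⁴−T₂⁴)/D₂, with D₁ = 1/ε₁+1/ε_s−1 = 6.596, D₂ = 1/ε_s+1/ε₂−1 = 6.310.
Solve for T_s⁴: T_s⁴ = (D₂·T₁⁴ + D₁·T₂⁴)/(D₁+D₂) = 8.085×10¹⁰ K⁴.

T_s ≈ 533 K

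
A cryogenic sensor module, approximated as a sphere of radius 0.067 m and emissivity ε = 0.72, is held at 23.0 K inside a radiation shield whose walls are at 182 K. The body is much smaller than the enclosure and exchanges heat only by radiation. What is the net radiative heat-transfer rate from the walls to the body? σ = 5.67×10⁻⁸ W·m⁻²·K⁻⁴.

For a small grey body in a large enclosure: P_net = εσA(T_body⁴ − T_wall⁴).
A = 4πr² = 0.05641 m²; T_body⁴ − T_wall⁴ = 2.798×10⁵ − 1.097×10⁹ = -1.097×10⁹ K⁴.
|P_net| = 0.72·5.67×10⁻⁸·0.05641·1.097×10⁹.

P_net ≈ 2.53 W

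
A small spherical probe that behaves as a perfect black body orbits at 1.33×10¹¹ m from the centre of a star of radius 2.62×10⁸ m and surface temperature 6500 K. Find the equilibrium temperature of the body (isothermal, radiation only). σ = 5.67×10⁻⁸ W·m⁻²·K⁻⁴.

T ≈ 204 K

The star's surface emits σT_*⁴; at distance d the flux is S = σT_*⁴(R_*/d)².
S = 5.67×10⁻⁸·(6500)⁴·(2.62×10⁸/1.33×10¹¹)² = 392.8 W/m².
For an isothermal sphere T⁴ = (1−a)S/(4σ) = 1.732×10⁹ K⁴.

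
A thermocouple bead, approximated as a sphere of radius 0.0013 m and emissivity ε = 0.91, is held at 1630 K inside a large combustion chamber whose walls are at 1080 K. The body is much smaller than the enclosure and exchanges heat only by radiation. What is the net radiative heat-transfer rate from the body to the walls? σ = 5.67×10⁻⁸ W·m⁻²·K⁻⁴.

P_net ≈ 6.24 W

For a small grey body in a large enclosure: P_net = εσA(T_body⁴ − T_wall⁴).
A = 4πr² = 2.124×10⁻⁵ m²; T_body⁴ − T_wall⁴ = 7.059×10¹² − 1.360×10¹² = 5.699×10¹² K⁴.
|P_net| = 0.91·5.67×10⁻⁸·2.124×10⁻⁵·5.699×10¹².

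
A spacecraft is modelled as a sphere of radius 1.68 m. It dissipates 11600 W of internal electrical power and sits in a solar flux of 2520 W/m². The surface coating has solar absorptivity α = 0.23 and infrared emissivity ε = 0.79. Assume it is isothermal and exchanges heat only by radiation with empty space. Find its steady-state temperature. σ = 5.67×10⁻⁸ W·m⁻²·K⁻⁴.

T ≈ 320 K

At steady state, absorbed solar power + internal power = radiated power.
Absorbed: α·S·A_cross = 0.23·2520·8.867 = 5139 W (cross-section πr²).
Total input = 5139 + 11600 = 16740 W.
Radiated: εσ·A_surf·T⁴ with A_surf = 4πr² = 35.47 m².
T⁴ = 16740/(0.79·5.67×10⁻⁸·35.47) = 1.054×10¹⁰ K⁴.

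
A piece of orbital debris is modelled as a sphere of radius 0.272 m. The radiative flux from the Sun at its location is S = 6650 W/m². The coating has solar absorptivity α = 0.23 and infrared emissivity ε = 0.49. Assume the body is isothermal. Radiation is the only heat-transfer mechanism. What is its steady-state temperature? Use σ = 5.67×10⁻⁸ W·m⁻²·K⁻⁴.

T ≈ 343 K

At equilibrium, absorbed power = emitted power.
Absorbing cross-section = πr² = 0.2324 m²; emitting surface = 4πr² = 0.9297 m² (ratio 4).
αS·A_cross = εσ·A_surf·T⁴  ⇒  T⁴ = αS/(ε·4σ).
T⁴ = 0.230·6650/(0.49·4·5.67×10⁻⁸) = 1.376×10¹⁰ K⁴.
T = (1.376×10¹⁰)^(1/4).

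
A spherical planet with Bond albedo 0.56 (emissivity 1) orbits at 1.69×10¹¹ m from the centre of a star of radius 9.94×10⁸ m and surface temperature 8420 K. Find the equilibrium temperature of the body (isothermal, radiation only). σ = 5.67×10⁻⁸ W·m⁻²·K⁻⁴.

T ≈ 372 K

The star's surface emits σT_*⁴; at distance d the flux is S = σT_*⁴(R_*/d)².
S = 5.67×10⁻⁸·(8420)⁴·(9.94×10⁸/1.69×10¹¹)² = 9859 W/m².
For an isothermal sphere T⁴ = (1−a)S/(4σ) = 1.913×10¹⁰ K⁴.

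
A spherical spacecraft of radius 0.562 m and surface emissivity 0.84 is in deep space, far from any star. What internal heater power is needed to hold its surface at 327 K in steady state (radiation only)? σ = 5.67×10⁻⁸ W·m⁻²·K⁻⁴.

P ≈ 2160 W

P = εσ·4πr²·T⁴.
4πr² = 3.969 m²; T⁴ = 1.143×10¹⁰ K⁴.
P = 0.84·5.67×10⁻⁸·3.969·1.143×10¹⁰.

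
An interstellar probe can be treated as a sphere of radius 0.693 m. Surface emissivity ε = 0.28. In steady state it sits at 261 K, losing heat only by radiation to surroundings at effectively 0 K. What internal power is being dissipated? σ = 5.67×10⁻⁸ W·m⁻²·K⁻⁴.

Steady state: P = εσA T⁴.
A = 4πr² = 6.035 m²; T⁴ = (261)⁴ = 4.640×10⁹ K⁴.
P = 0.28 × 5.67×10⁻⁸ × 6.035 × 4.640×10⁹.

P ≈ 445 W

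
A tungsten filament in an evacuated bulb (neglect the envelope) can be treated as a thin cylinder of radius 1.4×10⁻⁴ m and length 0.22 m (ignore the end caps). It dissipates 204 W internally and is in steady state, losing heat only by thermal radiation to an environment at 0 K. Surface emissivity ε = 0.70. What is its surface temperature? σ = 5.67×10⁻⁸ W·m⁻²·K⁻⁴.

T ≈ 2270 K

Steady state: internal power = radiated power, P = εσA T⁴.
Radiating area A = 2πrL = 1.935×10⁻⁴ m².
T⁴ = P/(εσA) = 204/(0.70·5.67×10⁻⁸·1.935×10⁻⁴) = 2.656×10¹³ K⁴.
T = (2.656×10¹³)^(1/4).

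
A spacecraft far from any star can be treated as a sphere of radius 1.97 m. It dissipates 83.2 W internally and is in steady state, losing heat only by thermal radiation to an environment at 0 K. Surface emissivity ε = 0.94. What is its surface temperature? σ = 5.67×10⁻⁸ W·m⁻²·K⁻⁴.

T ≈ 75.2 K

Steady state: internal power = radiated power, P = εσA T⁴.
Radiating area A = 4πr² = 48.77 m².
T⁴ = P/(εσA) = 83.2/(0.94·5.67×10⁻⁸·48.77) = 3.201×10⁷ K⁴.
T = (3.201×10⁷)^(1/4).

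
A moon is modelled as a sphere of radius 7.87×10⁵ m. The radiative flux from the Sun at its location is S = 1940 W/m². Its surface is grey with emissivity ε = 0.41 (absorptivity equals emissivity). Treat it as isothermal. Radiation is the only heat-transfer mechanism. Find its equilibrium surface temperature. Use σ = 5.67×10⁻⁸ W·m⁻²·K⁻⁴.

At equilibrium, absorbed power = emitted power.
Absorbing cross-section = πr² = 1.946×10¹² m²; emitting surface = 4πr² = 7.783×10¹² m² (ratio 4).
εS·A_cross = εσ·A_surf·T⁴  ⇒  T⁴ = S/(4σ)   (ε cancels).
T⁴ = 1940/(4·5.67×10⁻⁸) = 8.554×10⁹ K⁴.
T = (8.554×10⁹)^(1/4).

T ≈ 304 K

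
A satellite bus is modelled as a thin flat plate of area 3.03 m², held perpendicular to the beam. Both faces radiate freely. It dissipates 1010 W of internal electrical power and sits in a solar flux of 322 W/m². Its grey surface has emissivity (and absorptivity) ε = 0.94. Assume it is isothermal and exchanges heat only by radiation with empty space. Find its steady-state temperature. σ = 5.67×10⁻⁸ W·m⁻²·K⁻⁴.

T ≈ 278 K

At steady state, absorbed solar power + internal power = radiated power.
Absorbed: α·S·A_cross = 0.94·322·3.030 = 917.1 W (cross-section A).
Total input = 917.1 + 1010 = 1927 W.
Radiated: εσ·A_surf·T⁴ with A_surf = 2A = 6.060 m².
T⁴ = 1927/(0.94·5.67×10⁻⁸·6.060) = 5.967×10⁹ K⁴.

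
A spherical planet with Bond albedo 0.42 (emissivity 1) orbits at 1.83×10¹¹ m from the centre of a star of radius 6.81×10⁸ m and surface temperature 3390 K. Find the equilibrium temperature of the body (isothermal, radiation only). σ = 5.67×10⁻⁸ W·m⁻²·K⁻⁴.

The star's surface emits σT_*⁴; at distance d the flux is S = σT_*⁴(R_*/d)².
S = 5.67×10⁻⁸·(3390)⁴·(6.81×10⁸/1.83×10¹¹)² = 103.7 W/m².
For an isothermal sphere T⁴ = (1−a)S/(4σ) = 2.652×10⁸ K⁴.

T ≈ 128 K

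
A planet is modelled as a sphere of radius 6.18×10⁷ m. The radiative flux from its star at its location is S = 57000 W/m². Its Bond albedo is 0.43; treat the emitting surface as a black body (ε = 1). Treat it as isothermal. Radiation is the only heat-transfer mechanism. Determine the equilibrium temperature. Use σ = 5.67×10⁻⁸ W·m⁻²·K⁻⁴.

T ≈ 615 K

At equilibrium, absorbed power = emitted power.
Absorbing cross-section = πr² = 1.200×10¹⁶ m²; emitting surface = 4πr² = 4.799×10¹⁶ m² (ratio 4).
(1−a)S·A_cross = εσ·A_surf·T⁴  ⇒  T⁴ = (1−a)S/(4σ).
T⁴ = 0.570·57000/(4·5.67×10⁻⁸) = 1.433×10¹¹ K⁴.
T = (1.433×10¹¹)^(1/4).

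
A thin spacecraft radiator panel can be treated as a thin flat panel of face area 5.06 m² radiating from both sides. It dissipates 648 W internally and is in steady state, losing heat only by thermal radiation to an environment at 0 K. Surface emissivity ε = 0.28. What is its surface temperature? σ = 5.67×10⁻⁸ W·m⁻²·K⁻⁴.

Steady state: internal power = radiated power, P = εσA T⁴.
Radiating area A = 2·5.06 = 10.12 m².
T⁴ = P/(εσA) = 648/(0.28·5.67×10⁻⁸·10.12) = 4.033×10⁹ K⁴.
T = (4.033×10⁹)^(1/4).

T ≈ 252 K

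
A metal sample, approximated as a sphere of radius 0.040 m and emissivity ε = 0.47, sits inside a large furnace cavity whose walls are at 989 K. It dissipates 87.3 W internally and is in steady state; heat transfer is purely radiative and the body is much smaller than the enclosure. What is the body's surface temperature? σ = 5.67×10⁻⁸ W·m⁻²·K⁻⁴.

T ≈ 1030 K

For a small grey body in a large enclosure, net radiated power = εσA(T⁴ − T_w⁴).
Steady state: P = εσA(T⁴ − T_w⁴) with A = 4πr² = 0.02011 m².
T⁴ = P/(εσA) + T_w⁴ = 87.3/(0.47·5.67×10⁻⁸·0.02011) + (989)⁴
    = 1.629×10¹¹ + 9.567×10¹¹ = 1.120×10¹² K⁴.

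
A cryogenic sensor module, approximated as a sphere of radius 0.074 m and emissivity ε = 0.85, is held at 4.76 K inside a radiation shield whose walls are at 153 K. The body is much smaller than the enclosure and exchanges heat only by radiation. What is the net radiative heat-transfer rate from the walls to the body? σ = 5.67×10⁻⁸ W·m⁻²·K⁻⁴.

P_net ≈ 1.82 W

For a small grey body in a large enclosure: P_net = εσA(T_body⁴ − T_wall⁴).
A = 4πr² = 0.06881 m²; T_body⁴ − T_wall⁴ = 513.4 − 5.480×10⁸ = -5.480×10⁸ K⁴.
|P_net| = 0.85·5.67×10⁻⁸·0.06881·5.480×10⁸.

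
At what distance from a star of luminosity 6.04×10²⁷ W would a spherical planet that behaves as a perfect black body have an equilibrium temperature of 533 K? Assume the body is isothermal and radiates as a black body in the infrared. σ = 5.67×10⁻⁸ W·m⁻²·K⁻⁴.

d ≈ 1.62×10¹¹ m

For an isothermal black-emitting sphere, (1−a)S·πr² = σ·4πr²·T⁴ ⇒ S = 4σT⁴/(1−a).
S = 4·5.67×10⁻⁸·(533)⁴/1.00 = 18300 W/m².
Flux falls as S = L/(4πd²), so d = √(L/(4πS)) = √(6.04×10²⁷/(4π·18300)).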